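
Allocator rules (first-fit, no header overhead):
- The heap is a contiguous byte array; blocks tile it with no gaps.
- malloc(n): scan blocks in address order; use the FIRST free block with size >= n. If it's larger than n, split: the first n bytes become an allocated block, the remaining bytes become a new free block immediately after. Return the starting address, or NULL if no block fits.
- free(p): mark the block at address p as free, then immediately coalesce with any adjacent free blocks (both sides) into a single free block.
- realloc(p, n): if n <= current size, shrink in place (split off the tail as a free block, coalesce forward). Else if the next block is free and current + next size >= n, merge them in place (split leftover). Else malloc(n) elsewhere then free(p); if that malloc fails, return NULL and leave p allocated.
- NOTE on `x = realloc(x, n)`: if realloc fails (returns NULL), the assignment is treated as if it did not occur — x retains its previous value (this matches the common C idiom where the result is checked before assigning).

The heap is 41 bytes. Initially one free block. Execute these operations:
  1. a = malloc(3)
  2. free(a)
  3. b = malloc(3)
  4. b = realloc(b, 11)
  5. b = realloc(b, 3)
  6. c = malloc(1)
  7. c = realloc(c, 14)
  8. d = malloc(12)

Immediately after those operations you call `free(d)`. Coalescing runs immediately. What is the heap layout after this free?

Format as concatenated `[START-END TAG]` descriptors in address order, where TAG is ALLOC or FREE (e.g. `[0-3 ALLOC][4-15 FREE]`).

Answer: [0-2 ALLOC][3-16 ALLOC][17-40 FREE]

Derivation:
Op 1: a = malloc(3) -> a = 0; heap: [0-2 ALLOC][3-40 FREE]
Op 2: free(a) -> (freed a); heap: [0-40 FREE]
Op 3: b = malloc(3) -> b = 0; heap: [0-2 ALLOC][3-40 FREE]
Op 4: b = realloc(b, 11) -> b = 0; heap: [0-10 ALLOC][11-40 FREE]
Op 5: b = realloc(b, 3) -> b = 0; heap: [0-2 ALLOC][3-40 FREE]
Op 6: c = malloc(1) -> c = 3; heap: [0-2 ALLOC][3-3 ALLOC][4-40 FREE]
Op 7: c = realloc(c, 14) -> c = 3; heap: [0-2 ALLOC][3-16 ALLOC][17-40 FREE]
Op 8: d = malloc(12) -> d = 17; heap: [0-2 ALLOC][3-16 ALLOC][17-28 ALLOC][29-40 FREE]
free(d): d = 17 -> block [17-28 ALLOC]; mark free, coalesce with adjacent free neighbors -> [0-2 ALLOC][3-16 ALLOC][17-40 FREE]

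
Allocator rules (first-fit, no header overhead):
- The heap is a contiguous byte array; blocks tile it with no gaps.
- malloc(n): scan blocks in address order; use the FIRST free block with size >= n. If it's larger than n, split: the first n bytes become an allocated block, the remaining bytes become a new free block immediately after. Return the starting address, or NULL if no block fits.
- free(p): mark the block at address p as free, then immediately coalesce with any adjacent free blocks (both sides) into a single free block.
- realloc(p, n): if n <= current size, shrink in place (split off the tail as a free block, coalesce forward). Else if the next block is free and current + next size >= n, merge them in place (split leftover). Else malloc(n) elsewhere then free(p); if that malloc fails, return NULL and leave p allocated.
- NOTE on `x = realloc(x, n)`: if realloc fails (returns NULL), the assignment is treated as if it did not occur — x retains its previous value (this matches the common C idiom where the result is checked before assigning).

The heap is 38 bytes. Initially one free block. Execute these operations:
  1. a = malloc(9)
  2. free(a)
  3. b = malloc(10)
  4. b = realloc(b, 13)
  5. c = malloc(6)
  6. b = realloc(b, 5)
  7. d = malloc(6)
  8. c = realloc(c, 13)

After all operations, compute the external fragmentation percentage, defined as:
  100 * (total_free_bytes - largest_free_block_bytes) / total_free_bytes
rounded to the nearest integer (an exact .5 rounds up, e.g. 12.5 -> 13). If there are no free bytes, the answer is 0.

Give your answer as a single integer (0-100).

Answer: 14

Derivation:
Op 1: a = malloc(9) -> a = 0; heap: [0-8 ALLOC][9-37 FREE]
Op 2: free(a) -> (freed a); heap: [0-37 FREE]
Op 3: b = malloc(10) -> b = 0; heap: [0-9 ALLOC][10-37 FREE]
Op 4: b = realloc(b, 13) -> b = 0; heap: [0-12 ALLOC][13-37 FREE]
Op 5: c = malloc(6) -> c = 13; heap: [0-12 ALLOC][13-18 ALLOC][19-37 FREE]
Op 6: b = realloc(b, 5) -> b = 0; heap: [0-4 ALLOC][5-12 FREE][13-18 ALLOC][19-37 FREE]
Op 7: d = malloc(6) -> d = 5; heap: [0-4 ALLOC][5-10 ALLOC][11-12 FREE][13-18 ALLOC][19-37 FREE]
Op 8: c = realloc(c, 13) -> c = 13; heap: [0-4 ALLOC][5-10 ALLOC][11-12 FREE][13-25 ALLOC][26-37 FREE]
Free blocks: [2 12] total_free=14 largest=12 -> 100*(14-12)/14 = 200/14 ≈ 14.286 -> rounds to 14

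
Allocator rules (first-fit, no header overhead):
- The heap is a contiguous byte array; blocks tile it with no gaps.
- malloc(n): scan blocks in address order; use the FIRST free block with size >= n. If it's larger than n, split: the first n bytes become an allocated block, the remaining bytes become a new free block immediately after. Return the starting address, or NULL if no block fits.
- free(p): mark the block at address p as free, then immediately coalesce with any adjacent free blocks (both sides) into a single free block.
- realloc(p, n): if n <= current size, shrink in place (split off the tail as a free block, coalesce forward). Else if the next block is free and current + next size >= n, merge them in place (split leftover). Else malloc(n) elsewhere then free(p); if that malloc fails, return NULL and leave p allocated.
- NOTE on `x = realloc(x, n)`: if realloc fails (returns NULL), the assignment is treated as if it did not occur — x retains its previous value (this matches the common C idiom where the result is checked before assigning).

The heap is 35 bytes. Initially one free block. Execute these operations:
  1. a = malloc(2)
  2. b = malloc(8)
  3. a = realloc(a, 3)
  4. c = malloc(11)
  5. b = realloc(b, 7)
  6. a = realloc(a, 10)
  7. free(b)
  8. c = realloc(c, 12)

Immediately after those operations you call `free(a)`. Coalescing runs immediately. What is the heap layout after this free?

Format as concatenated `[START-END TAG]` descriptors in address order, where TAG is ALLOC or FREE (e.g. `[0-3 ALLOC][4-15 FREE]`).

Answer: [0-11 ALLOC][12-34 FREE]

Derivation:
Op 1: a = malloc(2) -> a = 0; heap: [0-1 ALLOC][2-34 FREE]
Op 2: b = malloc(8) -> b = 2; heap: [0-1 ALLOC][2-9 ALLOC][10-34 FREE]
Op 3: a = realloc(a, 3) -> a = 10; heap: [0-1 FREE][2-9 ALLOC][10-12 ALLOC][13-34 FREE]
Op 4: c = malloc(11) -> c = 13; heap: [0-1 FREE][2-9 ALLOC][10-12 ALLOC][13-23 ALLOC][24-34 FREE]
Op 5: b = realloc(b, 7) -> b = 2; heap: [0-1 FREE][2-8 ALLOC][9-9 FREE][10-12 ALLOC][13-23 ALLOC][24-34 FREE]
Op 6: a = realloc(a, 10) -> a = 24; heap: [0-1 FREE][2-8 ALLOC][9-12 FREE][13-23 ALLOC][24-33 ALLOC][34-34 FREE]
Op 7: free(b) -> (freed b); heap: [0-12 FREE][13-23 ALLOC][24-33 ALLOC][34-34 FREE]
Op 8: c = realloc(c, 12) -> c = 0; heap: [0-11 ALLOC][12-23 FREE][24-33 ALLOC][34-34 FREE]
free(a): a = 24 -> block [24-33 ALLOC]; mark free, coalesce with adjacent free neighbors -> [0-11 ALLOC][12-34 FREE]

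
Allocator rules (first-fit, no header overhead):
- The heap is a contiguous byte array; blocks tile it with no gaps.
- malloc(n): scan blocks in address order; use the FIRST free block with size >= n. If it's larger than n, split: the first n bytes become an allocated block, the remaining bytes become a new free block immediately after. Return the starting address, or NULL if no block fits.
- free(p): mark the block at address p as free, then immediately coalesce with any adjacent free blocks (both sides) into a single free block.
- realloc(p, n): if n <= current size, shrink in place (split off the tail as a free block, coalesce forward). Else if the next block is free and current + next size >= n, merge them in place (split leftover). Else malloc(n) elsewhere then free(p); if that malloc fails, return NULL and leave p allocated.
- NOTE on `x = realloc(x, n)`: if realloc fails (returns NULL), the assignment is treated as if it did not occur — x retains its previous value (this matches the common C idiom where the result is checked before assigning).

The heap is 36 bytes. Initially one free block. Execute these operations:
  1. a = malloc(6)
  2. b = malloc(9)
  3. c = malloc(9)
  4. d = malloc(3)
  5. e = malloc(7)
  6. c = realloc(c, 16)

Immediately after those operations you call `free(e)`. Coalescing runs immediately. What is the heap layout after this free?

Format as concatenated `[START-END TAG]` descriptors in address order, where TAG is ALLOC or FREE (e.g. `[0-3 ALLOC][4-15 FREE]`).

Op 1: a = malloc(6) -> a = 0; heap: [0-5 ALLOC][6-35 FREE]
Op 2: b = malloc(9) -> b = 6; heap: [0-5 ALLOC][6-14 ALLOC][15-35 FREE]
Op 3: c = malloc(9) -> c = 15; heap: [0-5 ALLOC][6-14 ALLOC][15-23 ALLOC][24-35 FREE]
Op 4: d = malloc(3) -> d = 24; heap: [0-5 ALLOC][6-14 ALLOC][15-23 ALLOC][24-26 ALLOC][27-35 FREE]
Op 5: e = malloc(7) -> e = 27; heap: [0-5 ALLOC][6-14 ALLOC][15-23 ALLOC][24-26 ALLOC][27-33 ALLOC][34-35 FREE]
Op 6: c = realloc(c, 16) -> NULL (c unchanged); heap: [0-5 ALLOC][6-14 ALLOC][15-23 ALLOC][24-26 ALLOC][27-33 ALLOC][34-35 FREE]
free(e): e = 27 -> block [27-33 ALLOC]; mark free, coalesce with adjacent free neighbors -> [0-5 ALLOC][6-14 ALLOC][15-23 ALLOC][24-26 ALLOC][27-35 FREE]

Answer: [0-5 ALLOC][6-14 ALLOC][15-23 ALLOC][24-26 ALLOC][27-35 FREE]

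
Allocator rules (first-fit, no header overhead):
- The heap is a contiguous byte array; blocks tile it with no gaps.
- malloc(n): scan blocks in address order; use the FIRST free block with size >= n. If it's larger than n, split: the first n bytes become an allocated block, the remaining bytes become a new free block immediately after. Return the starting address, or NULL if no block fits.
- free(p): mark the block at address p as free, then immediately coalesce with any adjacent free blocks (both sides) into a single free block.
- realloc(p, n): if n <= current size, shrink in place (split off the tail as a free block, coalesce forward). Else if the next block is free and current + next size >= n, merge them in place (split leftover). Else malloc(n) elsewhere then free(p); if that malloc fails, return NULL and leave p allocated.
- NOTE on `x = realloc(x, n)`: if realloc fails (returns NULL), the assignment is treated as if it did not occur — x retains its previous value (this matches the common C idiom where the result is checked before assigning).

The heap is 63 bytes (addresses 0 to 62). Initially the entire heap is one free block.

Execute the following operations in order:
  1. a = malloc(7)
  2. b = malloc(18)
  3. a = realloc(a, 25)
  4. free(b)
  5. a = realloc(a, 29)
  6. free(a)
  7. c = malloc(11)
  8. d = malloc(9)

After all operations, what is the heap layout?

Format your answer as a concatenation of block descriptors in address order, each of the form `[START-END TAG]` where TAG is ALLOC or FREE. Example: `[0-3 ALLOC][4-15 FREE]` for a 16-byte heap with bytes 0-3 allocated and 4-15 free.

Answer: [0-10 ALLOC][11-19 ALLOC][20-62 FREE]

Derivation:
Op 1: a = malloc(7) -> a = 0; heap: [0-6 ALLOC][7-62 FREE]
Op 2: b = malloc(18) -> b = 7; heap: [0-6 ALLOC][7-24 ALLOC][25-62 FREE]
Op 3: a = realloc(a, 25) -> a = 25; heap: [0-6 FREE][7-24 ALLOC][25-49 ALLOC][50-62 FREE]
Op 4: free(b) -> (freed b); heap: [0-24 FREE][25-49 ALLOC][50-62 FREE]
Op 5: a = realloc(a, 29) -> a = 25; heap: [0-24 FREE][25-53 ALLOC][54-62 FREE]
Op 6: free(a) -> (freed a); heap: [0-62 FREE]
Op 7: c = malloc(11) -> c = 0; heap: [0-10 ALLOC][11-62 FREE]
Op 8: d = malloc(9) -> d = 11; heap: [0-10 ALLOC][11-19 ALLOC][20-62 FREE]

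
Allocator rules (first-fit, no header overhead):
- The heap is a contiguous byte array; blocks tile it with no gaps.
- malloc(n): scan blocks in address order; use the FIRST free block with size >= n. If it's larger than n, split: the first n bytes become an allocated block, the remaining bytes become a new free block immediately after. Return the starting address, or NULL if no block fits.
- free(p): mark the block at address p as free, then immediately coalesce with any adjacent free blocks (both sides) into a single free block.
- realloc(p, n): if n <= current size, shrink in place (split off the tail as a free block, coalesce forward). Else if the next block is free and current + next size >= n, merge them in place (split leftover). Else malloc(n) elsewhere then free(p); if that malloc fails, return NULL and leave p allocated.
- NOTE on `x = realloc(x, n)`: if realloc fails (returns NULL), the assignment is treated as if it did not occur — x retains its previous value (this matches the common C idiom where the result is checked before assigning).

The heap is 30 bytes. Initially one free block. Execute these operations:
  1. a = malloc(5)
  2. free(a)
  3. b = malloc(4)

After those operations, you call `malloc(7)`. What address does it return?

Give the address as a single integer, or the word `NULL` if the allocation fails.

Answer: 4

Derivation:
Op 1: a = malloc(5) -> a = 0; heap: [0-4 ALLOC][5-29 FREE]
Op 2: free(a) -> (freed a); heap: [0-29 FREE]
Op 3: b = malloc(4) -> b = 0; heap: [0-3 ALLOC][4-29 FREE]
malloc(7): first-fit scan over [0-3 ALLOC][4-29 FREE] -> 4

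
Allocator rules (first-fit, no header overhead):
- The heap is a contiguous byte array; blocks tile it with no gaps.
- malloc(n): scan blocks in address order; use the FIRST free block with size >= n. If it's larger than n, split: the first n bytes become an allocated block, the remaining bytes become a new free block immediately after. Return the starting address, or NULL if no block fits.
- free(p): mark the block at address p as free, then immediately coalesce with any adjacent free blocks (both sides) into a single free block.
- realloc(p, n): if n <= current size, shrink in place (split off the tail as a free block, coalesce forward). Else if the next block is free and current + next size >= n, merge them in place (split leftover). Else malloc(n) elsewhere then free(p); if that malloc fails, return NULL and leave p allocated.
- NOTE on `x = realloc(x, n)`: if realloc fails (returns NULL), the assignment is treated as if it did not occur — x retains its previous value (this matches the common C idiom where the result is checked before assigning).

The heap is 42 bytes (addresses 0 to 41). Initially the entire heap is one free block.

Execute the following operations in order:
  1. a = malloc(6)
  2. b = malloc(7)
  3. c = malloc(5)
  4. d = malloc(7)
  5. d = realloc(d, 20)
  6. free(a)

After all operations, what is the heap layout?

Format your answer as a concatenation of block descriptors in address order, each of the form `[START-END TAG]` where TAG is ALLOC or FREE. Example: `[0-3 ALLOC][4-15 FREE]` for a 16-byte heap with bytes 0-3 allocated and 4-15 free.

Answer: [0-5 FREE][6-12 ALLOC][13-17 ALLOC][18-37 ALLOC][38-41 FREE]

Derivation:
Op 1: a = malloc(6) -> a = 0; heap: [0-5 ALLOC][6-41 FREE]
Op 2: b = malloc(7) -> b = 6; heap: [0-5 ALLOC][6-12 ALLOC][13-41 FREE]
Op 3: c = malloc(5) -> c = 13; heap: [0-5 ALLOC][6-12 ALLOC][13-17 ALLOC][18-41 FREE]
Op 4: d = malloc(7) -> d = 18; heap: [0-5 ALLOC][6-12 ALLOC][13-17 ALLOC][18-24 ALLOC][25-41 FREE]
Op 5: d = realloc(d, 20) -> d = 18; heap: [0-5 ALLOC][6-12 ALLOC][13-17 ALLOC][18-37 ALLOC][38-41 FREE]
Op 6: free(a) -> (freed a); heap: [0-5 FREE][6-12 ALLOC][13-17 ALLOC][18-37 ALLOC][38-41 FREE]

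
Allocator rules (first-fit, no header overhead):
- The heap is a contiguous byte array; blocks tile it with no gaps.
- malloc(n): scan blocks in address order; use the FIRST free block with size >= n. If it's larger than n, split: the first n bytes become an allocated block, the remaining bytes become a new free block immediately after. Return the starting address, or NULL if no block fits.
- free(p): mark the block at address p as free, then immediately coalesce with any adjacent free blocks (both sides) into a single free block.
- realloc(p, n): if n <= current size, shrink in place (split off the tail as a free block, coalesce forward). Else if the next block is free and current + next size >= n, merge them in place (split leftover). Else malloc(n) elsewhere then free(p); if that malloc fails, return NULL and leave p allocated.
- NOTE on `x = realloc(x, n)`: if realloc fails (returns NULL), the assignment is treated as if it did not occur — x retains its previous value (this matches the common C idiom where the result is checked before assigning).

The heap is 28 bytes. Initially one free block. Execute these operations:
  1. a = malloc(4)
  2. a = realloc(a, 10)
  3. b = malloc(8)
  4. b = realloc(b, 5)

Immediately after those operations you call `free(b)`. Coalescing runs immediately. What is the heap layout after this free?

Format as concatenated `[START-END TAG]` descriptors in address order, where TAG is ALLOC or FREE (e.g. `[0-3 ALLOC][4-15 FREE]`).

Answer: [0-9 ALLOC][10-27 FREE]

Derivation:
Op 1: a = malloc(4) -> a = 0; heap: [0-3 ALLOC][4-27 FREE]
Op 2: a = realloc(a, 10) -> a = 0; heap: [0-9 ALLOC][10-27 FREE]
Op 3: b = malloc(8) -> b = 10; heap: [0-9 ALLOC][10-17 ALLOC][18-27 FREE]
Op 4: b = realloc(b, 5) -> b = 10; heap: [0-9 ALLOC][10-14 ALLOC][15-27 FREE]
free(b): b = 10 -> block [10-14 ALLOC]; mark free, coalesce with adjacent free neighbors -> [0-9 ALLOC][10-27 FREE]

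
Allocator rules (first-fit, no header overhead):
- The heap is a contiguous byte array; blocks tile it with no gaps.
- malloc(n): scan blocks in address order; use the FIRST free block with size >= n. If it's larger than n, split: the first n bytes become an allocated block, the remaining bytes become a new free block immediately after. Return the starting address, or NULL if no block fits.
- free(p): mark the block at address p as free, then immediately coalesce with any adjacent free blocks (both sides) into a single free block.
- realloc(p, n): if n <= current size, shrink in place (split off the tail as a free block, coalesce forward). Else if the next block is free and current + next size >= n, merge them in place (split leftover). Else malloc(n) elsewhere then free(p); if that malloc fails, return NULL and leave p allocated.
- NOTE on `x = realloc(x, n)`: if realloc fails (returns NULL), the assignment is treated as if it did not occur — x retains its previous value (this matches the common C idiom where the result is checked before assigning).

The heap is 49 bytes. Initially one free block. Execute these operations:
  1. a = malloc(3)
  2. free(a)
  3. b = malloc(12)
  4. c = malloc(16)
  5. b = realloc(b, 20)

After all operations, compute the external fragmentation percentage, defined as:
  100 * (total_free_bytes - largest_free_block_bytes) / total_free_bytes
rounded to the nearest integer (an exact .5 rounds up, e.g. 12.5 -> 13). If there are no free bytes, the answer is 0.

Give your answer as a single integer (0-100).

Answer: 8

Derivation:
Op 1: a = malloc(3) -> a = 0; heap: [0-2 ALLOC][3-48 FREE]
Op 2: free(a) -> (freed a); heap: [0-48 FREE]
Op 3: b = malloc(12) -> b = 0; heap: [0-11 ALLOC][12-48 FREE]
Op 4: c = malloc(16) -> c = 12; heap: [0-11 ALLOC][12-27 ALLOC][28-48 FREE]
Op 5: b = realloc(b, 20) -> b = 28; heap: [0-11 FREE][12-27 ALLOC][28-47 ALLOC][48-48 FREE]
Free blocks: [12 1] total_free=13 largest=12 -> 100*(13-12)/13 = 100/13 ≈ 7.692 -> rounds to 8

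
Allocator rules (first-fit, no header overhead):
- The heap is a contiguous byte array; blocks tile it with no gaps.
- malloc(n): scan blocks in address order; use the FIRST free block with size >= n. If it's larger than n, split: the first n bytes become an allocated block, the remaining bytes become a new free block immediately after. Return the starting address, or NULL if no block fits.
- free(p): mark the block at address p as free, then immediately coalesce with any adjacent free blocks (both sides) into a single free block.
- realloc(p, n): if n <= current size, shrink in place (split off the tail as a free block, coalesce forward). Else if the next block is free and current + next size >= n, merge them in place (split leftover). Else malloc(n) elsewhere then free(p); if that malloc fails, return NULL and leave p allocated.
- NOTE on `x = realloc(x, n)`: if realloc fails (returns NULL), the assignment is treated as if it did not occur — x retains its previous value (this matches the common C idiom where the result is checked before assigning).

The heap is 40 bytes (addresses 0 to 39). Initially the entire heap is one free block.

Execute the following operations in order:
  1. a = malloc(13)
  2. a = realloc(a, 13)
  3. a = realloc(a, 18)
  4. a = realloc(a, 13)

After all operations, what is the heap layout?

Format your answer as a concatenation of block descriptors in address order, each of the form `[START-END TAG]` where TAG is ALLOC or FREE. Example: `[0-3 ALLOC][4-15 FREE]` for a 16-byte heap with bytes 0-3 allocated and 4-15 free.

Answer: [0-12 ALLOC][13-39 FREE]

Derivation:
Op 1: a = malloc(13) -> a = 0; heap: [0-12 ALLOC][13-39 FREE]
Op 2: a = realloc(a, 13) -> a = 0; heap: [0-12 ALLOC][13-39 FREE]
Op 3: a = realloc(a, 18) -> a = 0; heap: [0-17 ALLOC][18-39 FREE]
Op 4: a = realloc(a, 13) -> a = 0; heap: [0-12 ALLOC][13-39 FREE]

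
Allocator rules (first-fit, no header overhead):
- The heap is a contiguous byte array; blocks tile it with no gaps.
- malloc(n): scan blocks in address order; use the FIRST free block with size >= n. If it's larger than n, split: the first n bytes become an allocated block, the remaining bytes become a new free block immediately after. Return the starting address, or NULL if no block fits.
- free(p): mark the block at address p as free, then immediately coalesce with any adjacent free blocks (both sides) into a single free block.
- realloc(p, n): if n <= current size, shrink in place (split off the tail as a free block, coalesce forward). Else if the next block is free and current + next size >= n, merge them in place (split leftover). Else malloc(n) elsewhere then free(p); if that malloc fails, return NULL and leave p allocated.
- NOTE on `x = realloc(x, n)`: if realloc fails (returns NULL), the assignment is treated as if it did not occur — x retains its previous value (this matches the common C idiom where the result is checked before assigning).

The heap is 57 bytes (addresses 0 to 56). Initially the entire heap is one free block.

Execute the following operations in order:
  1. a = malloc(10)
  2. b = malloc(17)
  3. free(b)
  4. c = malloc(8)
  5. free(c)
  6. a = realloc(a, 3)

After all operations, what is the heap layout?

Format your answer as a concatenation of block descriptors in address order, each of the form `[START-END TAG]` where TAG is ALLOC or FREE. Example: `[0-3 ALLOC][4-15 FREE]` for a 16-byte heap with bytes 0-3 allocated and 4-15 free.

Op 1: a = malloc(10) -> a = 0; heap: [0-9 ALLOC][10-56 FREE]
Op 2: b = malloc(17) -> b = 10; heap: [0-9 ALLOC][10-26 ALLOC][27-56 FREE]
Op 3: free(b) -> (freed b); heap: [0-9 ALLOC][10-56 FREE]
Op 4: c = malloc(8) -> c = 10; heap: [0-9 ALLOC][10-17 ALLOC][18-56 FREE]
Op 5: free(c) -> (freed c); heap: [0-9 ALLOC][10-56 FREE]
Op 6: a = realloc(a, 3) -> a = 0; heap: [0-2 ALLOC][3-56 FREE]

Answer: [0-2 ALLOC][3-56 FREE]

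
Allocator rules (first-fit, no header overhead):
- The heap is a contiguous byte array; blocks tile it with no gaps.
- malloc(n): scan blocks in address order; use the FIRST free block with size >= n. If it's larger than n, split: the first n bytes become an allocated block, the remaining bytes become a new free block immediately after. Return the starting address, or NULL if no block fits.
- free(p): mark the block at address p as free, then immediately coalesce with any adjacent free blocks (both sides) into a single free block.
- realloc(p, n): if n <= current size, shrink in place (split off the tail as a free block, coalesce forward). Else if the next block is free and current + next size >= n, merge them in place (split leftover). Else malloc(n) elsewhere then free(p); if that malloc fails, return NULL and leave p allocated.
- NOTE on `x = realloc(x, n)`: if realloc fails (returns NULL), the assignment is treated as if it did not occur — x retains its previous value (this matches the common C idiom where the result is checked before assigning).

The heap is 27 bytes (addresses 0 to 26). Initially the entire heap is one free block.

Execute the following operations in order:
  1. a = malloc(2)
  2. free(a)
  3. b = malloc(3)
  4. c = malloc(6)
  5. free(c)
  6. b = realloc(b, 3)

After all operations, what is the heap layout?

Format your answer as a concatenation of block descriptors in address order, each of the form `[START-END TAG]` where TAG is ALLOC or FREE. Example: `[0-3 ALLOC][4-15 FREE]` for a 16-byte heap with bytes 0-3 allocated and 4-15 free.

Op 1: a = malloc(2) -> a = 0; heap: [0-1 ALLOC][2-26 FREE]
Op 2: free(a) -> (freed a); heap: [0-26 FREE]
Op 3: b = malloc(3) -> b = 0; heap: [0-2 ALLOC][3-26 FREE]
Op 4: c = malloc(6) -> c = 3; heap: [0-2 ALLOC][3-8 ALLOC][9-26 FREE]
Op 5: free(c) -> (freed c); heap: [0-2 ALLOC][3-26 FREE]
Op 6: b = realloc(b, 3) -> b = 0; heap: [0-2 ALLOC][3-26 FREE]

Answer: [0-2 ALLOC][3-26 FREE]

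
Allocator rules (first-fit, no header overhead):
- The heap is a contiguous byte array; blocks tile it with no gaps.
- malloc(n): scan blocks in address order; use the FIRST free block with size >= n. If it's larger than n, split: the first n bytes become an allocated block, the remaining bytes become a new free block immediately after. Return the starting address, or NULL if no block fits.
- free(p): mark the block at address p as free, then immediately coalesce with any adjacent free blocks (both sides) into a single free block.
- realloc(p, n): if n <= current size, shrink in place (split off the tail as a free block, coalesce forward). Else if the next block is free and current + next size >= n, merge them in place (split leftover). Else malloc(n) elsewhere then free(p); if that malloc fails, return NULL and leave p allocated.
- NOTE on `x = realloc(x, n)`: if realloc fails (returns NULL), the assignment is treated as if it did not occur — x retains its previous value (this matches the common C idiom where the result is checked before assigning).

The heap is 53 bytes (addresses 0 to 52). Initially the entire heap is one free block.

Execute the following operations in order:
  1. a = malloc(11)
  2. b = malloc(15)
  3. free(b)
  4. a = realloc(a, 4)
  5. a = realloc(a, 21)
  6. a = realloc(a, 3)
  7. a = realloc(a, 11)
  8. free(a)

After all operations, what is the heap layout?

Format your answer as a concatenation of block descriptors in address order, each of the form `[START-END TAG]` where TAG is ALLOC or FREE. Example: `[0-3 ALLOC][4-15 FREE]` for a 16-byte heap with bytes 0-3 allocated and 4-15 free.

Op 1: a = malloc(11) -> a = 0; heap: [0-10 ALLOC][11-52 FREE]
Op 2: b = malloc(15) -> b = 11; heap: [0-10 ALLOC][11-25 ALLOC][26-52 FREE]
Op 3: free(b) -> (freed b); heap: [0-10 ALLOC][11-52 FREE]
Op 4: a = realloc(a, 4) -> a = 0; heap: [0-3 ALLOC][4-52 FREE]
Op 5: a = realloc(a, 21) -> a = 0; heap: [0-20 ALLOC][21-52 FREE]
Op 6: a = realloc(a, 3) -> a = 0; heap: [0-2 ALLOC][3-52 FREE]
Op 7: a = realloc(a, 11) -> a = 0; heap: [0-10 ALLOC][11-52 FREE]
Op 8: free(a) -> (freed a); heap: [0-52 FREE]

Answer: [0-52 FREE]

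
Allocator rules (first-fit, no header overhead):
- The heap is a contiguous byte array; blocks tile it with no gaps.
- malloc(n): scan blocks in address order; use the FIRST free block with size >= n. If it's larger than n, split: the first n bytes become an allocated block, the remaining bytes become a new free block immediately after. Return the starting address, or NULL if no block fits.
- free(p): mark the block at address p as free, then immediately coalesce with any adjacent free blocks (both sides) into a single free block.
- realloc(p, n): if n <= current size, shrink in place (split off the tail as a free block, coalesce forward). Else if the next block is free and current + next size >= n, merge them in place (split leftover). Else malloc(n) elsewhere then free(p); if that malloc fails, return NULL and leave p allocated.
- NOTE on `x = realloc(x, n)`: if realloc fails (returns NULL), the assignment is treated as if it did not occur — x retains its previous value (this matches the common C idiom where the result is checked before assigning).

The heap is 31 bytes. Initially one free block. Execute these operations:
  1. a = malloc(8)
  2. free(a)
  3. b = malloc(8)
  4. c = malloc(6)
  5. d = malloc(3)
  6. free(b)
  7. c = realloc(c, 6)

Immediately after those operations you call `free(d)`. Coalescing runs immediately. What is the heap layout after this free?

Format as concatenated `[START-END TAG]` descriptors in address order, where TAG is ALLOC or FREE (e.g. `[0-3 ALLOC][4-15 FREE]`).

Op 1: a = malloc(8) -> a = 0; heap: [0-7 ALLOC][8-30 FREE]
Op 2: free(a) -> (freed a); heap: [0-30 FREE]
Op 3: b = malloc(8) -> b = 0; heap: [0-7 ALLOC][8-30 FREE]
Op 4: c = malloc(6) -> c = 8; heap: [0-7 ALLOC][8-13 ALLOC][14-30 FREE]
Op 5: d = malloc(3) -> d = 14; heap: [0-7 ALLOC][8-13 ALLOC][14-16 ALLOC][17-30 FREE]
Op 6: free(b) -> (freed b); heap: [0-7 FREE][8-13 ALLOC][14-16 ALLOC][17-30 FREE]
Op 7: c = realloc(c, 6) -> c = 8; heap: [0-7 FREE][8-13 ALLOC][14-16 ALLOC][17-30 FREE]
free(d): d = 14 -> block [14-16 ALLOC]; mark free, coalesce with adjacent free neighbors -> [0-7 FREE][8-13 ALLOC][14-30 FREE]

Answer: [0-7 FREE][8-13 ALLOC][14-30 FREE]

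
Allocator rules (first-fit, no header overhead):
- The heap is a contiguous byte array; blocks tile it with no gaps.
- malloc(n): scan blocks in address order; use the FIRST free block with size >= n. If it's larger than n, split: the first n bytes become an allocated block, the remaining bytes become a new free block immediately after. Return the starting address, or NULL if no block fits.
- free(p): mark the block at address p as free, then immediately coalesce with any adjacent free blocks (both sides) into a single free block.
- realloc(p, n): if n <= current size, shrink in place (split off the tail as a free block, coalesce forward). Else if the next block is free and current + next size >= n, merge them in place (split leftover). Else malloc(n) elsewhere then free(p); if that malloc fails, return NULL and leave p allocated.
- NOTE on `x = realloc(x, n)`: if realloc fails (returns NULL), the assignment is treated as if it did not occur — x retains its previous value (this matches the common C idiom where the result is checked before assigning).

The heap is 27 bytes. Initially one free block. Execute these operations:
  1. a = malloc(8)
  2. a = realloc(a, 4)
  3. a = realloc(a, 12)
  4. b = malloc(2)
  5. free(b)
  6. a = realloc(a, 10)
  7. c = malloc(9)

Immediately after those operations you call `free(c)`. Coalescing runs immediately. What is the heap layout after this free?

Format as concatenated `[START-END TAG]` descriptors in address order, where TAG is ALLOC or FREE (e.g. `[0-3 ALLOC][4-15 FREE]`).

Answer: [0-9 ALLOC][10-26 FREE]

Derivation:
Op 1: a = malloc(8) -> a = 0; heap: [0-7 ALLOC][8-26 FREE]
Op 2: a = realloc(a, 4) -> a = 0; heap: [0-3 ALLOC][4-26 FREE]
Op 3: a = realloc(a, 12) -> a = 0; heap: [0-11 ALLOC][12-26 FREE]
Op 4: b = malloc(2) -> b = 12; heap: [0-11 ALLOC][12-13 ALLOC][14-26 FREE]
Op 5: free(b) -> (freed b); heap: [0-11 ALLOC][12-26 FREE]
Op 6: a = realloc(a, 10) -> a = 0; heap: [0-9 ALLOC][10-26 FREE]
Op 7: c = malloc(9) -> c = 10; heap: [0-9 ALLOC][10-18 ALLOC][19-26 FREE]
free(c): c = 10 -> block [10-18 ALLOC]; mark free, coalesce with adjacent free neighbors -> [0-9 ALLOC][10-26 FREE]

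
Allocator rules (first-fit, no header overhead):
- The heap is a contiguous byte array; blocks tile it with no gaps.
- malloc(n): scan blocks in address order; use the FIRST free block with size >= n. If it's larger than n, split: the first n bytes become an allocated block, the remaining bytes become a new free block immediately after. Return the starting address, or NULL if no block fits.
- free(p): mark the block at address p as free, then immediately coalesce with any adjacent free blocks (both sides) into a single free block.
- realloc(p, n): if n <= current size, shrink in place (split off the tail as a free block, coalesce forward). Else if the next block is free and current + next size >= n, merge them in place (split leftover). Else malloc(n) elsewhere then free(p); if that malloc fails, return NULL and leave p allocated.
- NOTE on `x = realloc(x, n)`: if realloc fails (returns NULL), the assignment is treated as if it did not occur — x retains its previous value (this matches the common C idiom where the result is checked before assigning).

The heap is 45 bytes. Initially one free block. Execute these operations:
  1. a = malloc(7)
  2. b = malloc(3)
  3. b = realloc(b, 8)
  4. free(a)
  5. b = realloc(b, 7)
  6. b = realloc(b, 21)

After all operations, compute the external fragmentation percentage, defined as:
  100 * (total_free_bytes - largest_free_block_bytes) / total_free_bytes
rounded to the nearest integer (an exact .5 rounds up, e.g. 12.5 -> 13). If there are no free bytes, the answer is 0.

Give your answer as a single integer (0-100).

Op 1: a = malloc(7) -> a = 0; heap: [0-6 ALLOC][7-44 FREE]
Op 2: b = malloc(3) -> b = 7; heap: [0-6 ALLOC][7-9 ALLOC][10-44 FREE]
Op 3: b = realloc(b, 8) -> b = 7; heap: [0-6 ALLOC][7-14 ALLOC][15-44 FREE]
Op 4: free(a) -> (freed a); heap: [0-6 FREE][7-14 ALLOC][15-44 FREE]
Op 5: b = realloc(b, 7) -> b = 7; heap: [0-6 FREE][7-13 ALLOC][14-44 FREE]
Op 6: b = realloc(b, 21) -> b = 7; heap: [0-6 FREE][7-27 ALLOC][28-44 FREE]
Free blocks: [7 17] total_free=24 largest=17 -> 100*(24-17)/24 = 700/24 ≈ 29.167 -> rounds to 29

Answer: 29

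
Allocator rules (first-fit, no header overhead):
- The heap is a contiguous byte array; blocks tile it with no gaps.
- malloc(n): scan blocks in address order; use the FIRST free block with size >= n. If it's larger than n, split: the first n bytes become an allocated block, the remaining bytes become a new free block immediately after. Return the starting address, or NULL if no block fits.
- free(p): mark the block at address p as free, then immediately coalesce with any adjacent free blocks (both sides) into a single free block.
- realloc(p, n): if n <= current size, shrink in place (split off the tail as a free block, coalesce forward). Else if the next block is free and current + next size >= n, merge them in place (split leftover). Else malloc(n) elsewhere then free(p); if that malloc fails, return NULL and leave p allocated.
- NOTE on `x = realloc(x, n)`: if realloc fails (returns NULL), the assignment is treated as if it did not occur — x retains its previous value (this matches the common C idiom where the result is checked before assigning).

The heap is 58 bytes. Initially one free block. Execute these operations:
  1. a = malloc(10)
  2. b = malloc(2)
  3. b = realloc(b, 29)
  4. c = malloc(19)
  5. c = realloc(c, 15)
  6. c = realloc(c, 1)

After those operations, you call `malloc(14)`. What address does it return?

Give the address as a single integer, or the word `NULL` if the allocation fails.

Answer: 40

Derivation:
Op 1: a = malloc(10) -> a = 0; heap: [0-9 ALLOC][10-57 FREE]
Op 2: b = malloc(2) -> b = 10; heap: [0-9 ALLOC][10-11 ALLOC][12-57 FREE]
Op 3: b = realloc(b, 29) -> b = 10; heap: [0-9 ALLOC][10-38 ALLOC][39-57 FREE]
Op 4: c = malloc(19) -> c = 39; heap: [0-9 ALLOC][10-38 ALLOC][39-57 ALLOC]
Op 5: c = realloc(c, 15) -> c = 39; heap: [0-9 ALLOC][10-38 ALLOC][39-53 ALLOC][54-57 FREE]
Op 6: c = realloc(c, 1) -> c = 39; heap: [0-9 ALLOC][10-38 ALLOC][39-39 ALLOC][40-57 FREE]
malloc(14): first-fit scan over [0-9 ALLOC][10-38 ALLOC][39-39 ALLOC][40-57 FREE] -> 40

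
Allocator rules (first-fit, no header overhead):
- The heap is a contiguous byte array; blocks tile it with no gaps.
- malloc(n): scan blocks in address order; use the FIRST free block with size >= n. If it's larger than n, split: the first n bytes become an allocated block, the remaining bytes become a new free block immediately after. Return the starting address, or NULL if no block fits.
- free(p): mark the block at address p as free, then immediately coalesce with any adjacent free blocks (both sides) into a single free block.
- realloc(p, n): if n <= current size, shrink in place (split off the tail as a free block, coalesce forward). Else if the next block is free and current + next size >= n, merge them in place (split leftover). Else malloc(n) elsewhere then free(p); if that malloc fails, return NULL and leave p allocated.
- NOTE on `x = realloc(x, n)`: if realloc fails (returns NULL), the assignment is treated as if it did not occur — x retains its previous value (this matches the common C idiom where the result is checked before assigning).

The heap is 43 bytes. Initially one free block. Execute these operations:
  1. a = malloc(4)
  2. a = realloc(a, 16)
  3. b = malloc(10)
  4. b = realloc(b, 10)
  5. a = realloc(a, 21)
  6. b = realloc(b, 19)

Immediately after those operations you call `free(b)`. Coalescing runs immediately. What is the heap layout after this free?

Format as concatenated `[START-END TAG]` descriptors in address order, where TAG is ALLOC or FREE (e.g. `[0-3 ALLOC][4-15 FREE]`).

Answer: [0-15 ALLOC][16-42 FREE]

Derivation:
Op 1: a = malloc(4) -> a = 0; heap: [0-3 ALLOC][4-42 FREE]
Op 2: a = realloc(a, 16) -> a = 0; heap: [0-15 ALLOC][16-42 FREE]
Op 3: b = malloc(10) -> b = 16; heap: [0-15 ALLOC][16-25 ALLOC][26-42 FREE]
Op 4: b = realloc(b, 10) -> b = 16; heap: [0-15 ALLOC][16-25 ALLOC][26-42 FREE]
Op 5: a = realloc(a, 21) -> NULL (a unchanged); heap: [0-15 ALLOC][16-25 ALLOC][26-42 FREE]
Op 6: b = realloc(b, 19) -> b = 16; heap: [0-15 ALLOC][16-34 ALLOC][35-42 FREE]
free(b): b = 16 -> block [16-34 ALLOC]; mark free, coalesce with adjacent free neighbors -> [0-15 ALLOC][16-42 FREE]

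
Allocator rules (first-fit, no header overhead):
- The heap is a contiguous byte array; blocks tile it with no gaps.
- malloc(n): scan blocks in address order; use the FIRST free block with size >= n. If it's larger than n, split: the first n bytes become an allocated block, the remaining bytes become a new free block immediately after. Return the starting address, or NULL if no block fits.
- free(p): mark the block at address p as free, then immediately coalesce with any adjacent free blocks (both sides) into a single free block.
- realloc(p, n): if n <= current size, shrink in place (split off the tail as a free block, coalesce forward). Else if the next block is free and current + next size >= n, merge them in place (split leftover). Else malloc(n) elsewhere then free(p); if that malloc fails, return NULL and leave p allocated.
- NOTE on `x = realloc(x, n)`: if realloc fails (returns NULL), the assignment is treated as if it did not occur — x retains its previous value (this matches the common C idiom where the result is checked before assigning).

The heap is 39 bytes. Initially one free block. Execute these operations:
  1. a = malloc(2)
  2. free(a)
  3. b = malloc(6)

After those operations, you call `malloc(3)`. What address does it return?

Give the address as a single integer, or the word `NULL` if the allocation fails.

Op 1: a = malloc(2) -> a = 0; heap: [0-1 ALLOC][2-38 FREE]
Op 2: free(a) -> (freed a); heap: [0-38 FREE]
Op 3: b = malloc(6) -> b = 0; heap: [0-5 ALLOC][6-38 FREE]
malloc(3): first-fit scan over [0-5 ALLOC][6-38 FREE] -> 6

Answer: 6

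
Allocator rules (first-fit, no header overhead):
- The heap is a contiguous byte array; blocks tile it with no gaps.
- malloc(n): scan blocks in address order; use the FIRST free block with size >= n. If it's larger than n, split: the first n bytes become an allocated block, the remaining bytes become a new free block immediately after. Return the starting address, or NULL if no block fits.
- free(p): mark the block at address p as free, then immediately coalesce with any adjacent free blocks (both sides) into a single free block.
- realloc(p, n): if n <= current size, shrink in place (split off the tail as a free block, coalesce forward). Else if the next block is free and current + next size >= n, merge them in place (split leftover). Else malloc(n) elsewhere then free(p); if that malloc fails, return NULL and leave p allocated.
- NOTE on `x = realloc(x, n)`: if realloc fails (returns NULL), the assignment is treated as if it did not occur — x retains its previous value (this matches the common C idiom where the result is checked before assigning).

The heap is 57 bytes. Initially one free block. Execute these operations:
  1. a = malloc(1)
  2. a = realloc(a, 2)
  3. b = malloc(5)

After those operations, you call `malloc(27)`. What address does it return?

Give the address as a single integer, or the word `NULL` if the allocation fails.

Op 1: a = malloc(1) -> a = 0; heap: [0-0 ALLOC][1-56 FREE]
Op 2: a = realloc(a, 2) -> a = 0; heap: [0-1 ALLOC][2-56 FREE]
Op 3: b = malloc(5) -> b = 2; heap: [0-1 ALLOC][2-6 ALLOC][7-56 FREE]
malloc(27): first-fit scan over [0-1 ALLOC][2-6 ALLOC][7-56 FREE] -> 7

Answer: 7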